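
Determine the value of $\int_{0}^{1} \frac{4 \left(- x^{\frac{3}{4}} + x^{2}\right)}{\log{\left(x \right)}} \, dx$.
$\log{\left(\frac{20736}{2401} \right)}$

Introduce a parameter $a$ in the exponent: let $I(a) = \int_{0}^{1} \frac{4 \left(x^{2} - x^{a}\right)}{\log{\left(x \right)}} \, dx$.

Since $\dfrac{\partial}{\partial a}\,x^{a} = x^{a} \ln x$, the $\ln x$ in the denominator cancels and
$$\frac{dI}{da} = \int_{0}^{1} -4 x^{a} \, dx = -4 \left[\frac{x^{a+1}}{a+1}\right]_0^1 = - \frac{4}{a + 1}.$$

Integrating with respect to $a$ gives $I(a) = \log{\left(\frac{81}{\left(a + 1\right)^{4}} \right)} + C$.

At $a = 2$ the integrand is identically $0$, so $I(2) = 0$. The closed form gives $0$, hence $C = 0$.

Setting $a = \frac{3}{4}$:
$$I = \log{\left(\frac{20736}{2401} \right)}.$$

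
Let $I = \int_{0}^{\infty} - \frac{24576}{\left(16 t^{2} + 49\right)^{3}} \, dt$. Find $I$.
$- \frac{1152 \pi}{16807}$

Start from the standard arctangent integral
$$J(a) = \int_{0}^{\infty} - \frac{6}{a^{2} + t^{2}} \, dt = - \frac{3 \pi}{a}.$$

Differentiating under the integral sign with respect to $a$,
$$\frac{dJ}{da} = \int_{0}^{\infty} \frac{12 a}{\left(a^{2} + t^{2}\right)^{2}} \, dt = \frac{3 \pi}{a^{2}},$$
so $\int_{0}^{\infty} - \frac{6}{\left(a^{2} + t^{2}\right)^{2}} \, dt = - \frac{3 \pi}{2 a^{3}}$.

Repeating — each differentiation of $1/(t^2+a^2)^j$ produces $-2ja/(t^2+a^2)^{j+1}$ — and dividing through by $-2ja$ at each step yields, after $2$ differentiations in total,
$$\int_{0}^{\infty} - \frac{6}{\left(a^{2} + t^{2}\right)^{3}} \, dt = - \frac{9 \pi}{8 a^{5}}.$$

Setting $a = \frac{7}{4}$:
$$I = - \frac{1152 \pi}{16807}.$$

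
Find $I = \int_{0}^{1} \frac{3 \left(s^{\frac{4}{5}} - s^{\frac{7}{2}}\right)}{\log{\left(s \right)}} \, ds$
$\log{\left(\frac{8}{125} \right)}$

Consider the one-parameter family: let $I(a) = \int_{0}^{1} \frac{3 \left(- s^{\frac{7}{2}} + s^{a}\right)}{\log{\left(s \right)}} \, ds$.

Since $\dfrac{\partial}{\partial a}\,s^{a} = s^{a} \ln s$, the $\ln s$ in the denominator cancels and
$$\frac{dI}{da} = \int_{0}^{1} 3 s^{a} \, ds = 3 \left[\frac{s^{a+1}}{a+1}\right]_0^1 = \frac{3}{a + 1}.$$

Integrating with respect to $a$ gives $I(a) = \log{\left(\frac{8 \left(a + 1\right)^{3}}{729} \right)} + C$.

At $a = \frac{7}{2}$ the integrand is identically $0$, so $I(\frac{7}{2}) = 0$. The closed form gives $0$, hence $C = 0$.

Setting $a = \frac{4}{5}$:
$$I = \log{\left(\frac{8}{125} \right)}.$$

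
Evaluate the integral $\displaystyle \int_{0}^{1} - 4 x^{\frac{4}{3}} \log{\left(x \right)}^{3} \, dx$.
$\frac{1944}{2401}$

Begin with the known integral
$$J(a) = \int_{0}^{1} - 4 x^{a} \, dx = - \frac{4}{a + 1}.$$

Differentiating under the integral sign brings down a factor of $\ln x$:
$$\frac{dJ}{da} = \int_{0}^{1} - 4 x^{a} \log{\left(x \right)} \, dx = \frac{4}{\left(a + 1\right)^{2}}.$$

Repeating $3$ times in total — each differentiation brings down another $\ln x$ — gives
$$\frac{d^{3}J}{da^{3}} = \int_{0}^{1} - 4 x^{a} \log{\left(x \right)}^{3} \, dx = \frac{24}{\left(a + 1\right)^{4}},$$
and the integrand here is exactly the target integrand, so $I = \frac{24}{\left(a + 1\right)^{4}}$.

Setting $a = \frac{4}{3}$:
$$I = \frac{1944}{2401}.$$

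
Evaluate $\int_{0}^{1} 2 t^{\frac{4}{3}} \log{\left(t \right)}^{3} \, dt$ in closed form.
$- \frac{972}{2401}$

Consider the simpler parametrised integral
$$J(a) = \int_{0}^{1} 2 t^{a} \, dt = \frac{2}{a + 1}.$$

Differentiating under the integral sign brings down a factor of $\ln t$:
$$\frac{dJ}{da} = \int_{0}^{1} 2 t^{a} \log{\left(t \right)} \, dt = - \frac{2}{\left(a + 1\right)^{2}}.$$

Repeating $3$ times in total — each differentiation brings down another $\ln t$ — gives
$$\frac{d^{3}J}{da^{3}} = \int_{0}^{1} 2 t^{a} \log{\left(t \right)}^{3} \, dt = - \frac{12}{\left(a + 1\right)^{4}},$$
and the integrand here is exactly the target integrand, so $I = - \frac{12}{\left(a + 1\right)^{4}}$.

Setting $a = \frac{4}{3}$:
$$I = - \frac{972}{2401}.$$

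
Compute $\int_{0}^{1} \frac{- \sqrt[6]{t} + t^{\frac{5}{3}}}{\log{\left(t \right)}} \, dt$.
$\log{\left(\frac{16}{7} \right)}$

Replace the exponent $\frac{5}{3}$ by a parameter $a$: let $I(a) = \int_{0}^{1} \frac{- \sqrt[6]{t} + t^{a}}{\log{\left(t \right)}} \, dt$.

Since $\dfrac{\partial}{\partial a}\,t^{a} = t^{a} \ln t$, the $\ln t$ in the denominator cancels and
$$\frac{dI}{da} = \int_{0}^{1} t^{a} \, dt = \left[\frac{t^{a+1}}{a+1}\right]_0^1 = \frac{1}{a + 1}.$$

Integrating with respect to $a$ gives $I(a) = \log{\left(\frac{6 a}{7} + \frac{6}{7} \right)} + C$.

At $a = \frac{1}{6}$ the integrand is identically $0$, so $I(\frac{1}{6}) = 0$. The closed form gives $0$, hence $C = 0$.

Setting $a = \frac{5}{3}$:
$$I = \log{\left(\frac{16}{7} \right)}.$$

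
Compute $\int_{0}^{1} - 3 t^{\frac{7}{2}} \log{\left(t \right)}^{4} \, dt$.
$- \frac{256}{6561}$

Start from the elementary integral
$$J(a) = \int_{0}^{1} - 3 t^{a} \, dt = - \frac{3}{a + 1}.$$

Differentiating under the integral sign brings down a factor of $\ln t$:
$$\frac{dJ}{da} = \int_{0}^{1} - 3 t^{a} \log{\left(t \right)} \, dt = \frac{3}{\left(a + 1\right)^{2}}.$$

Repeating $4$ times in total — each differentiation brings down another $\ln t$ — gives
$$\frac{d^{4}J}{da^{4}} = \int_{0}^{1} - 3 t^{a} \log{\left(t \right)}^{4} \, dt = - \frac{72}{\left(a + 1\right)^{5}},$$
and the integrand here is exactly the target integrand, so $I = - \frac{72}{\left(a + 1\right)^{5}}$.

Setting $a = \frac{7}{2}$:
$$I = - \frac{256}{6561}.$$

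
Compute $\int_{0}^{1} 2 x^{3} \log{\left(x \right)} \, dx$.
$- \frac{1}{8}$

Start from the elementary integral
$$J(a) = \int_{0}^{1} 2 x^{a} \, dx = \frac{2}{a + 1}.$$

Differentiating under the integral sign brings down a factor of $\ln x$:
$$\frac{dJ}{da} = \int_{0}^{1} 2 x^{a} \log{\left(x \right)} \, dx = - \frac{2}{\left(a + 1\right)^{2}}.$$

The integral on the left is $I$, so $I = - \frac{2}{\left(a + 1\right)^{2}}$.

Setting $a = 3$:
$$I = - \frac{1}{8}.$$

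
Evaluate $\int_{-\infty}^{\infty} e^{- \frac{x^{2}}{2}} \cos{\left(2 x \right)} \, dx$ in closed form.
$\frac{\sqrt{2} \sqrt{\pi}}{e^{2}}$

Let $b$ denote the cosine frequency and define $I(b) = \int_{-\infty}^{\infty} e^{- \frac{x^{2}}{2}} \cos{\left(b x \right)} \, dx$.

Differentiating under the integral sign,
$$I'(b) = \int_{-\infty}^{\infty} - x e^{- \frac{x^{2}}{2}} \sin{\left(b x \right)} \, dx.$$

Integrate $\int_{-\infty}^{\infty} x \sin(b x)\, e^{- \frac{x^{2}}{2}}\, dx$ by parts with $u = \sin(b x)$ and $dv = x\, e^{- \frac{x^{2}}{2}}\, dx$, giving $v = - e^{- \frac{x^{2}}{2}}$. The boundary term vanishes and
$$\int_{-\infty}^{\infty} x \sin(b x)\, e^{- \frac{x^{2}}{2}}\, dx = b \int_{-\infty}^{\infty} \cos(b x)\, e^{- \frac{x^{2}}{2}}\, dx,$$
so $I'(b) = - b\, I(b)$.

This is a separable first-order ODE; solving with the initial condition $I(0) = \int_{-\infty}^{\infty} e^{- \frac{x^{2}}{2}}\,dx = \sqrt{2} \sqrt{\pi}$ gives
$$I(b) = \sqrt{2} \sqrt{\pi} e^{- \frac{b^{2}}{2}}.$$

Setting $b = 2$:
$$I = \frac{\sqrt{2} \sqrt{\pi}}{e^{2}}.$$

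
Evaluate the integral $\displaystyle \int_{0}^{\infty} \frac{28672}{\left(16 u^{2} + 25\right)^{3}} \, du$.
$\frac{1344 \pi}{3125}$

Begin with the known result
$$J(a) = \int_{0}^{\infty} \frac{7}{a^{2} + u^{2}} \, du = \frac{7 \pi}{2 a}.$$

Differentiating under the integral sign with respect to $a$,
$$\frac{dJ}{da} = \int_{0}^{\infty} - \frac{14 a}{\left(a^{2} + u^{2}\right)^{2}} \, du = - \frac{7 \pi}{2 a^{2}},$$
so $\int_{0}^{\infty} \frac{7}{\left(a^{2} + u^{2}\right)^{2}} \, du = \frac{7 \pi}{4 a^{3}}$.

Repeating — each differentiation of $1/(u^2+a^2)^j$ produces $-2ja/(u^2+a^2)^{j+1}$ — and dividing through by $-2ja$ at each step yields, after $2$ differentiations in total,
$$\int_{0}^{\infty} \frac{7}{\left(a^{2} + u^{2}\right)^{3}} \, du = \frac{21 \pi}{16 a^{5}}.$$

Setting $a = \frac{5}{4}$:
$$I = \frac{1344 \pi}{3125}.$$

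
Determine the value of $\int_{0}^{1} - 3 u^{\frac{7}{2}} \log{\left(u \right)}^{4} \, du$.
$- \frac{256}{6561}$

Begin with the known integral
$$J(a) = \int_{0}^{1} - 3 u^{a} \, du = - \frac{3}{a + 1}.$$

Differentiating under the integral sign brings down a factor of $\ln u$:
$$\frac{dJ}{da} = \int_{0}^{1} - 3 u^{a} \log{\left(u \right)} \, du = \frac{3}{\left(a + 1\right)^{2}}.$$

Repeating $4$ times in total — each differentiation brings down another $\ln u$ — gives
$$\frac{d^{4}J}{da^{4}} = \int_{0}^{1} - 3 u^{a} \log{\left(u \right)}^{4} \, du = - \frac{72}{\left(a + 1\right)^{5}},$$
and the integrand here is exactly the target integrand, so $I = - \frac{72}{\left(a + 1\right)^{5}}$.

Setting $a = \frac{7}{2}$:
$$I = - \frac{256}{6561}.$$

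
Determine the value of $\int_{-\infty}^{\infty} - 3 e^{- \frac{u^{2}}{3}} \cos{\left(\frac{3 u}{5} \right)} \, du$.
$- \frac{3 \sqrt{3} \sqrt{\pi}}{e^{\frac{27}{100}}}$

Let $b$ denote the cosine frequency and define $I(b) = \int_{-\infty}^{\infty} - 3 e^{- \frac{u^{2}}{3}} \cos{\left(b u \right)} \, du$.

Differentiating under the integral sign,
$$I'(b) = \int_{-\infty}^{\infty} 3 u e^{- \frac{u^{2}}{3}} \sin{\left(b u \right)} \, du.$$

Integrate $\int_{-\infty}^{\infty} u \sin(b u)\, e^{- \frac{u^{2}}{3}}\, du$ by parts with $w = \sin(b u)$ and $dv = u\, e^{- \frac{u^{2}}{3}}\, du$, giving $v = - \frac{3 e^{- \frac{u^{2}}{3}}}{2}$. The boundary term vanishes and
$$\int_{-\infty}^{\infty} u \sin(b u)\, e^{- \frac{u^{2}}{3}}\, du = \frac{3 b}{2} \int_{-\infty}^{\infty} \cos(b u)\, e^{- \frac{u^{2}}{3}}\, du,$$
so $I'(b) = - \frac{3 b}{2}\, I(b)$.

This is a separable first-order ODE; solving with the initial condition $I(0) = \int_{-\infty}^{\infty} - 3 e^{- \frac{u^{2}}{3}}\,du = - 3 \sqrt{3} \sqrt{\pi}$ gives
$$I(b) = - 3 \sqrt{3} \sqrt{\pi} e^{- \frac{3 b^{2}}{4}}.$$

Setting $b = \frac{3}{5}$:
$$I = - \frac{3 \sqrt{3} \sqrt{\pi}}{e^{\frac{27}{100}}}.$$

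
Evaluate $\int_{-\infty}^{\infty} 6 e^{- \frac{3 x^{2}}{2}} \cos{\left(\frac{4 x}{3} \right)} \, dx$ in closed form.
$\frac{2 \sqrt{6} \sqrt{\pi}}{e^{\frac{8}{27}}}$

Treat the cosine frequency as a parameter and define $I(b) = \int_{-\infty}^{\infty} 6 e^{- \frac{3 x^{2}}{2}} \cos{\left(b x \right)} \, dx$.

Differentiating under the integral sign,
$$I'(b) = \int_{-\infty}^{\infty} - 6 x e^{- \frac{3 x^{2}}{2}} \sin{\left(b x \right)} \, dx.$$

Integrate $\int_{-\infty}^{\infty} x \sin(b x)\, e^{- \frac{3 x^{2}}{2}}\, dx$ by parts with $u = \sin(b x)$ and $dv = x\, e^{- \frac{3 x^{2}}{2}}\, dx$, giving $v = - \frac{e^{- \frac{3 x^{2}}{2}}}{3}$. The boundary term vanishes and
$$\int_{-\infty}^{\infty} x \sin(b x)\, e^{- \frac{3 x^{2}}{2}}\, dx = \frac{b}{3} \int_{-\infty}^{\infty} \cos(b x)\, e^{- \frac{3 x^{2}}{2}}\, dx,$$
so $I'(b) = - \frac{b}{3}\, I(b)$.

This is a separable first-order ODE; solving with the initial condition $I(0) = \int_{-\infty}^{\infty} 6 e^{- \frac{3 x^{2}}{2}}\,dx = 2 \sqrt{6} \sqrt{\pi}$ gives
$$I(b) = 2 \sqrt{6} \sqrt{\pi} e^{- \frac{b^{2}}{6}}.$$

Setting $b = \frac{4}{3}$:
$$I = \frac{2 \sqrt{6} \sqrt{\pi}}{e^{\frac{8}{27}}}.$$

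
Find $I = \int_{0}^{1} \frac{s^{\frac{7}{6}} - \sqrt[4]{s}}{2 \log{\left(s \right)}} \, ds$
$\log{\left(\frac{\sqrt{390}}{15} \right)}$

Consider the one-parameter family: let $I(a) = \int_{0}^{1} \frac{- \sqrt[4]{s} + s^{a}}{2 \log{\left(s \right)}} \, ds$.

Since $\dfrac{\partial}{\partial a}\,s^{a} = s^{a} \ln s$, the $\ln s$ in the denominator cancels and
$$\frac{dI}{da} = \int_{0}^{1} \frac{1}{2} s^{a} \, ds = \frac{1}{2} \left[\frac{s^{a+1}}{a+1}\right]_0^1 = \frac{1}{2 \left(a + 1\right)}.$$

Integrating with respect to $a$ gives $I(a) = \frac{\log{\left(a + 1 \right)}}{2} - \frac{\log{\left(5 \right)}}{2} + \log{\left(2 \right)} + C$.

At $a = \frac{1}{4}$ the integrand is identically $0$, so $I(\frac{1}{4}) = 0$. The closed form gives $0$, hence $C = 0$.

Setting $a = \frac{7}{6}$:
$$I = \log{\left(\frac{\sqrt{390}}{15} \right)}.$$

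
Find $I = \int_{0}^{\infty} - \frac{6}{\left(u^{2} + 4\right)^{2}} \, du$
$- \frac{3 \pi}{16}$

Start from the standard arctangent integral
$$J(a) = \int_{0}^{\infty} - \frac{6}{a^{2} + u^{2}} \, du = - \frac{3 \pi}{a}.$$

Differentiating under the integral sign with respect to $a$,
$$\frac{dJ}{da} = \int_{0}^{\infty} \frac{12 a}{\left(a^{2} + u^{2}\right)^{2}} \, du = \frac{3 \pi}{a^{2}},$$
so $\int_{0}^{\infty} - \frac{6}{\left(a^{2} + u^{2}\right)^{2}} \, du = - \frac{3 \pi}{2 a^{3}}$.

Setting $a = 2$:
$$I = - \frac{3 \pi}{16}.$$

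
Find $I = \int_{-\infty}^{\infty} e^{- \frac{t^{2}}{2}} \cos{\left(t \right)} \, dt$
$\frac{\sqrt{2} \sqrt{\pi}}{e^{\frac{1}{2}}}$

Let $b$ denote the cosine frequency and define $I(b) = \int_{-\infty}^{\infty} e^{- \frac{t^{2}}{2}} \cos{\left(b t \right)} \, dt$.

Differentiating under the integral sign,
$$I'(b) = \int_{-\infty}^{\infty} - t e^{- \frac{t^{2}}{2}} \sin{\left(b t \right)} \, dt.$$

Integrate $\int_{-\infty}^{\infty} t \sin(b t)\, e^{- \frac{t^{2}}{2}}\, dt$ by parts with $u = \sin(b t)$ and $dv = t\, e^{- \frac{t^{2}}{2}}\, dt$, giving $v = - e^{- \frac{t^{2}}{2}}$. The boundary term vanishes and
$$\int_{-\infty}^{\infty} t \sin(b t)\, e^{- \frac{t^{2}}{2}}\, dt = b \int_{-\infty}^{\infty} \cos(b t)\, e^{- \frac{t^{2}}{2}}\, dt,$$
so $I'(b) = - b\, I(b)$.

This is a separable first-order ODE; solving with the initial condition $I(0) = \int_{-\infty}^{\infty} e^{- \frac{t^{2}}{2}}\,dt = \sqrt{2} \sqrt{\pi}$ gives
$$I(b) = \sqrt{2} \sqrt{\pi} e^{- \frac{b^{2}}{2}}.$$

Setting $b = 1$:
$$I = \frac{\sqrt{2} \sqrt{\pi}}{e^{\frac{1}{2}}}.$$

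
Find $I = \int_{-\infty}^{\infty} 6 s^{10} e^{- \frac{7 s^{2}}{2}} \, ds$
$\frac{810 \sqrt{14} \sqrt{\pi}}{16807}$

Consider the simpler parametrised integral
$$J(a) = \int_{-\infty}^{\infty} 6 e^{- a s^{2}} \, ds = \frac{6 \sqrt{\pi}}{\sqrt{a}}.$$

Differentiating under the integral sign brings down a factor of $(-s^2)$:
$$\frac{dJ}{da} = \int_{-\infty}^{\infty} - 6 s^{2} e^{- a s^{2}} \, ds = - \frac{3 \sqrt{\pi}}{a^{\frac{3}{2}}}.$$

Repeating $5$ times in total — each differentiation brings down another $(-s^2)$ — gives
$$\frac{d^{5}J}{da^{5}} = \int_{-\infty}^{\infty} - 6 s^{10} e^{- a s^{2}} \, ds = - \frac{2835 \sqrt{\pi}}{16 a^{\frac{11}{2}}},$$
and the integrand here is $(-1)^{5}$ times the target integrand, so $I = (-1)^{5}\,\frac{d^{5}J}{da^{5}} = \frac{2835 \sqrt{\pi}}{16 a^{\frac{11}{2}}}$.

Setting $a = \frac{7}{2}$:
$$I = \frac{810 \sqrt{14} \sqrt{\pi}}{16807}.$$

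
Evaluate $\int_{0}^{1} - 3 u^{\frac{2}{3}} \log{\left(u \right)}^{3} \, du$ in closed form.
$\frac{1458}{625}$

Start from the elementary integral
$$J(a) = \int_{0}^{1} - 3 u^{a} \, du = - \frac{3}{a + 1}.$$

Differentiating under the integral sign brings down a factor of $\ln u$:
$$\frac{dJ}{da} = \int_{0}^{1} - 3 u^{a} \log{\left(u \right)} \, du = \frac{3}{\left(a + 1\right)^{2}}.$$

Repeating $3$ times in total — each differentiation brings down another $\ln u$ — gives
$$\frac{d^{3}J}{da^{3}} = \int_{0}^{1} - 3 u^{a} \log{\left(u \right)}^{3} \, du = \frac{18}{\left(a + 1\right)^{4}},$$
and the integrand here is exactly the target integrand, so $I = \frac{18}{\left(a + 1\right)^{4}}$.

Setting $a = \frac{2}{3}$:
$$I = \frac{1458}{625}.$$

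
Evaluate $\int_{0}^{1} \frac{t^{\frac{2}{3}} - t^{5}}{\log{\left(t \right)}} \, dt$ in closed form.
$- \log{\left(18 \right)} + \log{\left(5 \right)}$

Consider the one-parameter family: let $I(a) = \int_{0}^{1} \frac{t^{\frac{2}{3}} - t^{a}}{\log{\left(t \right)}} \, dt$.

Since $\dfrac{\partial}{\partial a}\,t^{a} = t^{a} \ln t$, the $\ln t$ in the denominator cancels and
$$\frac{dI}{da} = \int_{0}^{1} -1 t^{a} \, dt = -1 \left[\frac{t^{a+1}}{a+1}\right]_0^1 = - \frac{1}{a + 1}.$$

Integrating with respect to $a$ gives $I(a) = - \log{\left(\frac{3 a}{5} + \frac{3}{5} \right)} + C$.

At $a = \frac{2}{3}$ the integrand is identically $0$, so $I(\frac{2}{3}) = 0$. The closed form gives $0$, hence $C = 0$.

Setting $a = 5$:
$$I = - \log{\left(18 \right)} + \log{\left(5 \right)}.$$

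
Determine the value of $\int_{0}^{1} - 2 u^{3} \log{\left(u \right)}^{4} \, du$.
$- \frac{3}{64}$

Begin with the known integral
$$J(a) = \int_{0}^{1} - 2 u^{a} \, du = - \frac{2}{a + 1}.$$

Differentiating under the integral sign brings down a factor of $\ln u$:
$$\frac{dJ}{da} = \int_{0}^{1} - 2 u^{a} \log{\left(u \right)} \, du = \frac{2}{\left(a + 1\right)^{2}}.$$

Repeating $4$ times in total — each differentiation brings down another $\ln u$ — gives
$$\frac{d^{4}J}{da^{4}} = \int_{0}^{1} - 2 u^{a} \log{\left(u \right)}^{4} \, du = - \frac{48}{\left(a + 1\right)^{5}},$$
and the integrand here is exactly the target integrand, so $I = - \frac{48}{\left(a + 1\right)^{5}}$.

Setting $a = 3$:
$$I = - \frac{3}{64}.$$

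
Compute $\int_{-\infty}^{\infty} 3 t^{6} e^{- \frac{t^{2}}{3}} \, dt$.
$\frac{1215 \sqrt{3} \sqrt{\pi}}{8}$

Start from the elementary integral
$$J(a) = \int_{-\infty}^{\infty} 3 e^{- a t^{2}} \, dt = \frac{3 \sqrt{\pi}}{\sqrt{a}}.$$

Differentiating under the integral sign brings down a factor of $(-t^2)$:
$$\frac{dJ}{da} = \int_{-\infty}^{\infty} - 3 t^{2} e^{- a t^{2}} \, dt = - \frac{3 \sqrt{\pi}}{2 a^{\frac{3}{2}}}.$$

Repeating $3$ times in total — each differentiation brings down another $(-t^2)$ — gives
$$\frac{d^{3}J}{da^{3}} = \int_{-\infty}^{\infty} - 3 t^{6} e^{- a t^{2}} \, dt = - \frac{45 \sqrt{\pi}}{8 a^{\frac{7}{2}}},$$
and the integrand here is $(-1)^{3}$ times the target integrand, so $I = (-1)^{3}\,\frac{d^{3}J}{da^{3}} = \frac{45 \sqrt{\pi}}{8 a^{\frac{7}{2}}}$.

Setting $a = \frac{1}{3}$:
$$I = \frac{1215 \sqrt{3} \sqrt{\pi}}{8}.$$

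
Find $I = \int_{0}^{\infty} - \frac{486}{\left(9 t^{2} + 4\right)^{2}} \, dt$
$- \frac{81 \pi}{16}$

Start from the standard arctangent integral
$$J(a) = \int_{0}^{\infty} - \frac{6}{a^{2} + t^{2}} \, dt = - \frac{3 \pi}{a}.$$

Differentiating under the integral sign with respect to $a$,
$$\frac{dJ}{da} = \int_{0}^{\infty} \frac{12 a}{\left(a^{2} + t^{2}\right)^{2}} \, dt = \frac{3 \pi}{a^{2}},$$
so $\int_{0}^{\infty} - \frac{6}{\left(a^{2} + t^{2}\right)^{2}} \, dt = - \frac{3 \pi}{2 a^{3}}$.

Setting $a = \frac{2}{3}$:
$$I = - \frac{81 \pi}{16}.$$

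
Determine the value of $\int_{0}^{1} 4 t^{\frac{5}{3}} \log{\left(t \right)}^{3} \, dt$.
$- \frac{243}{512}$

Consider the simpler parametrised integral
$$J(a) = \int_{0}^{1} 4 t^{a} \, dt = \frac{4}{a + 1}.$$

Differentiating under the integral sign brings down a factor of $\ln t$:
$$\frac{dJ}{da} = \int_{0}^{1} 4 t^{a} \log{\left(t \right)} \, dt = - \frac{4}{\left(a + 1\right)^{2}}.$$

Repeating $3$ times in total — each differentiation brings down another $\ln t$ — gives
$$\frac{d^{3}J}{da^{3}} = \int_{0}^{1} 4 t^{a} \log{\left(t \right)}^{3} \, dt = - \frac{24}{\left(a + 1\right)^{4}},$$
and the integrand here is exactly the target integrand, so $I = - \frac{24}{\left(a + 1\right)^{4}}$.

Setting $a = \frac{5}{3}$:
$$I = - \frac{243}{512}.$$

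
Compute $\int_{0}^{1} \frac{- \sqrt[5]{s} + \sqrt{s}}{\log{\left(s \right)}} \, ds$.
$\log{\left(\frac{5}{4} \right)}$

Replace the exponent $\frac{1}{2}$ by a parameter $a$: let $I(a) = \int_{0}^{1} \frac{- \sqrt[5]{s} + s^{a}}{\log{\left(s \right)}} \, ds$.

Since $\dfrac{\partial}{\partial a}\,s^{a} = s^{a} \ln s$, the $\ln s$ in the denominator cancels and
$$\frac{dI}{da} = \int_{0}^{1} s^{a} \, ds = \left[\frac{s^{a+1}}{a+1}\right]_0^1 = \frac{1}{a + 1}.$$

Integrating with respect to $a$ gives $I(a) = \log{\left(\frac{5 a}{6} + \frac{5}{6} \right)} + C$.

At $a = \frac{1}{5}$ the integrand is identically $0$, so $I(\frac{1}{5}) = 0$. The closed form gives $0$, hence $C = 0$.

Setting $a = \frac{1}{2}$:
$$I = \log{\left(\frac{5}{4} \right)}.$$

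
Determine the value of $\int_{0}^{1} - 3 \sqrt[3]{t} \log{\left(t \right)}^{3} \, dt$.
$\frac{729}{128}$

Consider the simpler parametrised integral
$$J(a) = \int_{0}^{1} - 3 t^{a} \, dt = - \frac{3}{a + 1}.$$

Differentiating under the integral sign brings down a factor of $\ln t$:
$$\frac{dJ}{da} = \int_{0}^{1} - 3 t^{a} \log{\left(t \right)} \, dt = \frac{3}{\left(a + 1\right)^{2}}.$$

Repeating $3$ times in total — each differentiation brings down another $\ln t$ — gives
$$\frac{d^{3}J}{da^{3}} = \int_{0}^{1} - 3 t^{a} \log{\left(t \right)}^{3} \, dt = \frac{18}{\left(a + 1\right)^{4}},$$
and the integrand here is exactly the target integrand, so $I = \frac{18}{\left(a + 1\right)^{4}}$.

Setting $a = \frac{1}{3}$:
$$I = \frac{729}{128}.$$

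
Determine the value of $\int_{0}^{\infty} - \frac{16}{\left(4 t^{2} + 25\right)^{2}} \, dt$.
$- \frac{2 \pi}{125}$

Begin with the known result
$$J(a) = \int_{0}^{\infty} - \frac{1}{a^{2} + t^{2}} \, dt = - \frac{\pi}{2 a}.$$

Differentiating under the integral sign with respect to $a$,
$$\frac{dJ}{da} = \int_{0}^{\infty} \frac{2 a}{\left(a^{2} + t^{2}\right)^{2}} \, dt = \frac{\pi}{2 a^{2}},$$
so $\int_{0}^{\infty} - \frac{1}{\left(a^{2} + t^{2}\right)^{2}} \, dt = - \frac{\pi}{4 a^{3}}$.

Setting $a = \frac{5}{2}$:
$$I = - \frac{2 \pi}{125}.$$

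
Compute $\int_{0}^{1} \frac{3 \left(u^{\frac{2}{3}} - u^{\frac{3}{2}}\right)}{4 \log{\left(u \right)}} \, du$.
$- \frac{3 \log{\left(3 \right)}}{4} + \frac{3 \log{\left(2 \right)}}{4}$

Replace the exponent $\frac{3}{2}$ by a parameter $a$: let $I(a) = \int_{0}^{1} \frac{3 \left(u^{\frac{2}{3}} - u^{a}\right)}{4 \log{\left(u \right)}} \, du$.

Since $\dfrac{\partial}{\partial a}\,u^{a} = u^{a} \ln u$, the $\ln u$ in the denominator cancels and
$$\frac{dI}{da} = \int_{0}^{1} - \frac{3}{4} u^{a} \, du = - \frac{3}{4} \left[\frac{u^{a+1}}{a+1}\right]_0^1 = - \frac{3}{4 a + 4}.$$

Integrating with respect to $a$ gives $I(a) = - \frac{3 \log{\left(a + 1 \right)}}{4} - \frac{3 \log{\left(3 \right)}}{4} + \frac{3 \log{\left(5 \right)}}{4} + C$.

At $a = \frac{2}{3}$ the integrand is identically $0$, so $I(\frac{2}{3}) = 0$. The closed form gives $0$, hence $C = 0$.

Setting $a = \frac{3}{2}$:
$$I = - \frac{3 \log{\left(3 \right)}}{4} + \frac{3 \log{\left(2 \right)}}{4}.$$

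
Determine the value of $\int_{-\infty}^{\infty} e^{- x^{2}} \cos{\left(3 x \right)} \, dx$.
$\frac{\sqrt{\pi}}{e^{\frac{9}{4}}}$

Let $b$ denote the cosine frequency and define $I(b) = \int_{-\infty}^{\infty} e^{- x^{2}} \cos{\left(b x \right)} \, dx$.

Differentiating under the integral sign,
$$I'(b) = \int_{-\infty}^{\infty} - x e^{- x^{2}} \sin{\left(b x \right)} \, dx.$$

Integrate $\int_{-\infty}^{\infty} x \sin(b x)\, e^{- x^{2}}\, dx$ by parts with $u = \sin(b x)$ and $dv = x\, e^{- x^{2}}\, dx$, giving $v = - \frac{e^{- x^{2}}}{2}$. The boundary term vanishes and
$$\int_{-\infty}^{\infty} x \sin(b x)\, e^{- x^{2}}\, dx = \frac{b}{2} \int_{-\infty}^{\infty} \cos(b x)\, e^{- x^{2}}\, dx,$$
so $I'(b) = - \frac{b}{2}\, I(b)$.

This is a separable first-order ODE; solving with the initial condition $I(0) = \int_{-\infty}^{\infty} e^{- x^{2}}\,dx = \sqrt{\pi}$ gives
$$I(b) = \sqrt{\pi} e^{- \frac{b^{2}}{4}}.$$

Setting $b = 3$:
$$I = \frac{\sqrt{\pi}}{e^{\frac{9}{4}}}.$$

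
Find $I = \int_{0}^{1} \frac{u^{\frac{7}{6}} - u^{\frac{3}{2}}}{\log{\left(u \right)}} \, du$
$\log{\left(\frac{13}{15} \right)}$

Replace the exponent $\frac{7}{6}$ by a parameter $a$: let $I(a) = \int_{0}^{1} \frac{- u^{\frac{3}{2}} + u^{a}}{\log{\left(u \right)}} \, du$.

Since $\dfrac{\partial}{\partial a}\,u^{a} = u^{a} \ln u$, the $\ln u$ in the denominator cancels and
$$\frac{dI}{da} = \int_{0}^{1} u^{a} \, du = \left[\frac{u^{a+1}}{a+1}\right]_0^1 = \frac{1}{a + 1}.$$

Integrating with respect to $a$ gives $I(a) = \log{\left(\frac{2 a}{5} + \frac{2}{5} \right)} + C$.

At $a = \frac{3}{2}$ the integrand is identically $0$, so $I(\frac{3}{2}) = 0$. The closed form gives $0$, hence $C = 0$.

Setting $a = \frac{7}{6}$:
$$I = \log{\left(\frac{13}{15} \right)}.$$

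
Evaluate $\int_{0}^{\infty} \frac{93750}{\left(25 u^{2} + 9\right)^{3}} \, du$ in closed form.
$\frac{3125 \pi}{216}$

Recall the elementary integral
$$J(a) = \int_{0}^{\infty} \frac{6}{a^{2} + u^{2}} \, du = \frac{3 \pi}{a}.$$

Differentiating under the integral sign with respect to $a$,
$$\frac{dJ}{da} = \int_{0}^{\infty} - \frac{12 a}{\left(a^{2} + u^{2}\right)^{2}} \, du = - \frac{3 \pi}{a^{2}},$$
so $\int_{0}^{\infty} \frac{6}{\left(a^{2} + u^{2}\right)^{2}} \, du = \frac{3 \pi}{2 a^{3}}$.

Repeating — each differentiation of $1/(u^2+a^2)^j$ produces $-2ja/(u^2+a^2)^{j+1}$ — and dividing through by $-2ja$ at each step yields, after $2$ differentiations in total,
$$\int_{0}^{\infty} \frac{6}{\left(a^{2} + u^{2}\right)^{3}} \, du = \frac{9 \pi}{8 a^{5}}.$$

Setting $a = \frac{3}{5}$:
$$I = \frac{3125 \pi}{216}.$$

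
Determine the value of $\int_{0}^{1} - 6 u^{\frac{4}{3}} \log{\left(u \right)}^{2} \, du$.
$- \frac{324}{343}$

Begin with the known integral
$$J(a) = \int_{0}^{1} - 6 u^{a} \, du = - \frac{6}{a + 1}.$$

Differentiating under the integral sign brings down a factor of $\ln u$:
$$\frac{dJ}{da} = \int_{0}^{1} - 6 u^{a} \log{\left(u \right)} \, du = \frac{6}{\left(a + 1\right)^{2}}.$$

Repeating twice in total — each differentiation brings down another $\ln u$ — gives
$$\frac{d^{2}J}{da^{2}} = \int_{0}^{1} - 6 u^{a} \log{\left(u \right)}^{2} \, du = - \frac{12}{\left(a + 1\right)^{3}},$$
and the integrand here is exactly the target integrand, so $I = - \frac{12}{\left(a + 1\right)^{3}}$.

Setting $a = \frac{4}{3}$:
$$I = - \frac{324}{343}.$$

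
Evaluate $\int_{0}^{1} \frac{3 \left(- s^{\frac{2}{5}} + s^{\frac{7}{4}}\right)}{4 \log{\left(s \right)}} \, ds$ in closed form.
$\log{\left(\frac{\sqrt{2} \cdot 55^{\frac{3}{4}} \sqrt[4]{7}}{28} \right)}$

Introduce a parameter $a$ in the exponent: let $I(a) = \int_{0}^{1} \frac{3 \left(s^{\frac{7}{4}} - s^{a}\right)}{4 \log{\left(s \right)}} \, ds$.

Since $\dfrac{\partial}{\partial a}\,s^{a} = s^{a} \ln s$, the $\ln s$ in the denominator cancels and
$$\frac{dI}{da} = \int_{0}^{1} - \frac{3}{4} s^{a} \, ds = - \frac{3}{4} \left[\frac{s^{a+1}}{a+1}\right]_0^1 = - \frac{3}{4 a + 4}.$$

Integrating with respect to $a$ gives $I(a) = - \frac{3 \log{\left(a + 1 \right)}}{4} - \frac{3 \log{\left(2 \right)}}{2} + \frac{3 \log{\left(11 \right)}}{4} + C$.

At $a = \frac{7}{4}$ the integrand is identically $0$, so $I(\frac{7}{4}) = 0$. The closed form gives $0$, hence $C = 0$.

Setting $a = \frac{2}{5}$:
$$I = \log{\left(\frac{\sqrt{2} \cdot 55^{\frac{3}{4}} \sqrt[4]{7}}{28} \right)}.$$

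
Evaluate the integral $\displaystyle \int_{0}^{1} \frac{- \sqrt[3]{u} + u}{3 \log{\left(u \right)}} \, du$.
$- \log{\left(2 \right)} + \frac{\log{\left(12 \right)}}{3}$

Introduce a parameter $a$ in the exponent: let $I(a) = \int_{0}^{1} \frac{- \sqrt[3]{u} + u^{a}}{3 \log{\left(u \right)}} \, du$.

Since $\dfrac{\partial}{\partial a}\,u^{a} = u^{a} \ln u$, the $\ln u$ in the denominator cancels and
$$\frac{dI}{da} = \int_{0}^{1} \frac{1}{3} u^{a} \, du = \frac{1}{3} \left[\frac{u^{a+1}}{a+1}\right]_0^1 = \frac{1}{3 \left(a + 1\right)}.$$

Integrating with respect to $a$ gives $I(a) = \log{\left(\frac{\sqrt[3]{6} \sqrt[3]{a + 1}}{2} \right)} + C$.

At $a = \frac{1}{3}$ the integrand is identically $0$, so $I(\frac{1}{3}) = 0$. The closed form gives $0$, hence $C = 0$.

Setting $a = 1$:
$$I = - \log{\left(2 \right)} + \frac{\log{\left(12 \right)}}{3}.$$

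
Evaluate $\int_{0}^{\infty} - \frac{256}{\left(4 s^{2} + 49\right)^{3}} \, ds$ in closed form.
$- \frac{24 \pi}{16807}$

Begin with the known result
$$J(a) = \int_{0}^{\infty} - \frac{4}{a^{2} + s^{2}} \, ds = - \frac{2 \pi}{a}.$$

Differentiating under the integral sign with respect to $a$,
$$\frac{dJ}{da} = \int_{0}^{\infty} \frac{8 a}{\left(a^{2} + s^{2}\right)^{2}} \, ds = \frac{2 \pi}{a^{2}},$$
so $\int_{0}^{\infty} - \frac{4}{\left(a^{2} + s^{2}\right)^{2}} \, ds = - \frac{\pi}{a^{3}}$.

Repeating — each differentiation of $1/(s^2+a^2)^j$ produces $-2ja/(s^2+a^2)^{j+1}$ — and dividing through by $-2ja$ at each step yields, after $2$ differentiations in total,
$$\int_{0}^{\infty} - \frac{4}{\left(a^{2} + s^{2}\right)^{3}} \, ds = - \frac{3 \pi}{4 a^{5}}.$$

Setting $a = \frac{7}{2}$:
$$I = - \frac{24 \pi}{16807}.$$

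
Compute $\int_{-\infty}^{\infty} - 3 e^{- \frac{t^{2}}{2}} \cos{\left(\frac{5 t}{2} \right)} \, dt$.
$- \frac{3 \sqrt{2} \sqrt{\pi}}{e^{\frac{25}{8}}}$

Treat the cosine frequency as a parameter and define $I(b) = \int_{-\infty}^{\infty} - 3 e^{- \frac{t^{2}}{2}} \cos{\left(b t \right)} \, dt$.

Differentiating under the integral sign,
$$I'(b) = \int_{-\infty}^{\infty} 3 t e^{- \frac{t^{2}}{2}} \sin{\left(b t \right)} \, dt.$$

Integrate $\int_{-\infty}^{\infty} t \sin(b t)\, e^{- \frac{t^{2}}{2}}\, dt$ by parts with $u = \sin(b t)$ and $dv = t\, e^{- \frac{t^{2}}{2}}\, dt$, giving $v = - e^{- \frac{t^{2}}{2}}$. The boundary term vanishes and
$$\int_{-\infty}^{\infty} t \sin(b t)\, e^{- \frac{t^{2}}{2}}\, dt = b \int_{-\infty}^{\infty} \cos(b t)\, e^{- \frac{t^{2}}{2}}\, dt,$$
so $I'(b) = - b\, I(b)$.

This is a separable first-order ODE; solving with the initial condition $I(0) = \int_{-\infty}^{\infty} - 3 e^{- \frac{t^{2}}{2}}\,dt = - 3 \sqrt{2} \sqrt{\pi}$ gives
$$I(b) = - 3 \sqrt{2} \sqrt{\pi} e^{- \frac{b^{2}}{2}}.$$

Setting $b = \frac{5}{2}$:
$$I = - \frac{3 \sqrt{2} \sqrt{\pi}}{e^{\frac{25}{8}}}.$$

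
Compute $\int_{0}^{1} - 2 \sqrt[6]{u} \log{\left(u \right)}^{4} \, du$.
$- \frac{373248}{16807}$

Start from the elementary integral
$$J(a) = \int_{0}^{1} - 2 u^{a} \, du = - \frac{2}{a + 1}.$$

Differentiating under the integral sign brings down a factor of $\ln u$:
$$\frac{dJ}{da} = \int_{0}^{1} - 2 u^{a} \log{\left(u \right)} \, du = \frac{2}{\left(a + 1\right)^{2}}.$$

Repeating $4$ times in total — each differentiation brings down another $\ln u$ — gives
$$\frac{d^{4}J}{da^{4}} = \int_{0}^{1} - 2 u^{a} \log{\left(u \right)}^{4} \, du = - \frac{48}{\left(a + 1\right)^{5}},$$
and the integrand here is exactly the target integrand, so $I = - \frac{48}{\left(a + 1\right)^{5}}$.

Setting $a = \frac{1}{6}$:
$$I = - \frac{373248}{16807}.$$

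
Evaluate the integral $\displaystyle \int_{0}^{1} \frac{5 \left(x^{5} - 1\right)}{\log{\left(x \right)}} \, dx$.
$\log{\left(7776 \right)}$

Consider the one-parameter family: let $I(a) = \int_{0}^{1} \frac{5 \left(x^{a} - 1\right)}{\log{\left(x \right)}} \, dx$.

Since $\dfrac{\partial}{\partial a}\,x^{a} = x^{a} \ln x$, the $\ln x$ in the denominator cancels and
$$\frac{dI}{da} = \int_{0}^{1} 5 x^{a} \, dx = 5 \left[\frac{x^{a+1}}{a+1}\right]_0^1 = \frac{5}{a + 1}.$$

Integrating with respect to $a$ gives $I(a) = 5 \log{\left(a + 1 \right)} + C$.

At $a = 0$ the integrand is identically $0$, so $I(0) = 0$. The closed form gives $0$, hence $C = 0$.

Setting $a = 5$:
$$I = \log{\left(7776 \right)}.$$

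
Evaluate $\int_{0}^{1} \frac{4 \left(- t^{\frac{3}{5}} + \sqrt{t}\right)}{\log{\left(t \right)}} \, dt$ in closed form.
$\log{\left(\frac{50625}{65536} \right)}$

Consider the one-parameter family: let $I(a) = \int_{0}^{1} \frac{4 \left(- t^{\frac{3}{5}} + t^{a}\right)}{\log{\left(t \right)}} \, dt$.

Since $\dfrac{\partial}{\partial a}\,t^{a} = t^{a} \ln t$, the $\ln t$ in the denominator cancels and
$$\frac{dI}{da} = \int_{0}^{1} 4 t^{a} \, dt = 4 \left[\frac{t^{a+1}}{a+1}\right]_0^1 = \frac{4}{a + 1}.$$

Integrating with respect to $a$ gives $I(a) = \log{\left(\frac{625 \left(a + 1\right)^{4}}{4096} \right)} + C$.

At $a = \frac{3}{5}$ the integrand is identically $0$, so $I(\frac{3}{5}) = 0$. The closed form gives $0$, hence $C = 0$.

Setting $a = \frac{1}{2}$:
$$I = \log{\left(\frac{50625}{65536} \right)}.$$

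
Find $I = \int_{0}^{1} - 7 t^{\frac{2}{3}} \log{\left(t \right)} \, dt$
$\frac{63}{25}$

Start from the elementary integral
$$J(a) = \int_{0}^{1} - 7 t^{a} \, dt = - \frac{7}{a + 1}.$$

Differentiating under the integral sign brings down a factor of $\ln t$:
$$\frac{dJ}{da} = \int_{0}^{1} - 7 t^{a} \log{\left(t \right)} \, dt = \frac{7}{\left(a + 1\right)^{2}}.$$

The integral on the left is $I$, so $I = \frac{7}{\left(a + 1\right)^{2}}$.

Setting $a = \frac{2}{3}$:
$$I = \frac{63}{25}.$$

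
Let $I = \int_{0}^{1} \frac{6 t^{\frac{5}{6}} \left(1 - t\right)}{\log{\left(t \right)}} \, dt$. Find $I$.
$\log{\left(\frac{1771561}{24137569} \right)}$

Replace the exponent $\frac{5}{6}$ by a parameter $a$: let $I(a) = \int_{0}^{1} \frac{6 \left(- t^{\frac{11}{6}} + t^{a}\right)}{\log{\left(t \right)}} \, dt$.

Since $\dfrac{\partial}{\partial a}\,t^{a} = t^{a} \ln t$, the $\ln t$ in the denominator cancels and
$$\frac{dI}{da} = \int_{0}^{1} 6 t^{a} \, dt = 6 \left[\frac{t^{a+1}}{a+1}\right]_0^1 = \frac{6}{a + 1}.$$

Integrating with respect to $a$ gives $I(a) = \log{\left(\frac{46656 \left(a + 1\right)^{6}}{24137569} \right)} + C$.

At $a = \frac{11}{6}$ the integrand is identically $0$, so $I(\frac{11}{6}) = 0$. The closed form gives $0$, hence $C = 0$.

Setting $a = \frac{5}{6}$:
$$I = \log{\left(\frac{1771561}{24137569} \right)}.$$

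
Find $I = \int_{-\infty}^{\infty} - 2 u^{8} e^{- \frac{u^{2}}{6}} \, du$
$- 17010 \sqrt{6} \sqrt{\pi}$

Begin with the known integral
$$J(a) = \int_{-\infty}^{\infty} - 2 e^{- a u^{2}} \, du = - \frac{2 \sqrt{\pi}}{\sqrt{a}}.$$

Differentiating under the integral sign brings down a factor of $(-u^2)$:
$$\frac{dJ}{da} = \int_{-\infty}^{\infty} 2 u^{2} e^{- a u^{2}} \, du = \frac{\sqrt{\pi}}{a^{\frac{3}{2}}}.$$

Repeating $4$ times in total — each differentiation brings down another $(-u^2)$ — gives
$$\frac{d^{4}J}{da^{4}} = \int_{-\infty}^{\infty} - 2 u^{8} e^{- a u^{2}} \, du = - \frac{105 \sqrt{\pi}}{8 a^{\frac{9}{2}}},$$
and the integrand here is exactly the target integrand, so $I = - \frac{105 \sqrt{\pi}}{8 a^{\frac{9}{2}}}$.

Setting $a = \frac{1}{6}$:
$$I = - 17010 \sqrt{6} \sqrt{\pi}.$$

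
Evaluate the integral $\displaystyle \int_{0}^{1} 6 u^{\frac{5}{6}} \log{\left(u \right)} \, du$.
$- \frac{216}{121}$

Start from the elementary integral
$$J(a) = \int_{0}^{1} 6 u^{a} \, du = \frac{6}{a + 1}.$$

Differentiating under the integral sign brings down a factor of $\ln u$:
$$\frac{dJ}{da} = \int_{0}^{1} 6 u^{a} \log{\left(u \right)} \, du = - \frac{6}{\left(a + 1\right)^{2}}.$$

The integral on the left is $I$, so $I = - \frac{6}{\left(a + 1\right)^{2}}$.

Setting $a = \frac{5}{6}$:
$$I = - \frac{216}{121}.$$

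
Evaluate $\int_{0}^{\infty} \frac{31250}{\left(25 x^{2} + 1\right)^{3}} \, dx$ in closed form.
$\frac{9375 \pi}{8}$

Start from the standard arctangent integral
$$J(a) = \int_{0}^{\infty} \frac{2}{a^{2} + x^{2}} \, dx = \frac{\pi}{a}.$$

Differentiating under the integral sign with respect to $a$,
$$\frac{dJ}{da} = \int_{0}^{\infty} - \frac{4 a}{\left(a^{2} + x^{2}\right)^{2}} \, dx = - \frac{\pi}{a^{2}},$$
so $\int_{0}^{\infty} \frac{2}{\left(a^{2} + x^{2}\right)^{2}} \, dx = \frac{\pi}{2 a^{3}}$.

Repeating — each differentiation of $1/(x^2+a^2)^j$ produces $-2ja/(x^2+a^2)^{j+1}$ — and dividing through by $-2ja$ at each step yields, after $2$ differentiations in total,
$$\int_{0}^{\infty} \frac{2}{\left(a^{2} + x^{2}\right)^{3}} \, dx = \frac{3 \pi}{8 a^{5}}.$$

Setting $a = \frac{1}{5}$:
$$I = \frac{9375 \pi}{8}.$$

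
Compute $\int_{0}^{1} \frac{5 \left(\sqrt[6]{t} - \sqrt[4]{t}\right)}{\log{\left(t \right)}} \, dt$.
$\log{\left(\frac{537824}{759375} \right)}$

Replace the exponent $\frac{1}{6}$ by a parameter $a$: let $I(a) = \int_{0}^{1} \frac{5 \left(- \sqrt[4]{t} + t^{a}\right)}{\log{\left(t \right)}} \, dt$.

Since $\dfrac{\partial}{\partial a}\,t^{a} = t^{a} \ln t$, the $\ln t$ in the denominator cancels and
$$\frac{dI}{da} = \int_{0}^{1} 5 t^{a} \, dt = 5 \left[\frac{t^{a+1}}{a+1}\right]_0^1 = \frac{5}{a + 1}.$$

Integrating with respect to $a$ gives $I(a) = \log{\left(\frac{1024 \left(a + 1\right)^{5}}{3125} \right)} + C$.

At $a = \frac{1}{4}$ the integrand is identically $0$, so $I(\frac{1}{4}) = 0$. The closed form gives $0$, hence $C = 0$.

Setting $a = \frac{1}{6}$:
$$I = \log{\left(\frac{537824}{759375} \right)}.$$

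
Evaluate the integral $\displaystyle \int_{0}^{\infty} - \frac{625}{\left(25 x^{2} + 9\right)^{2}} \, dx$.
$- \frac{125 \pi}{108}$

Begin with the known result
$$J(a) = \int_{0}^{\infty} - \frac{1}{a^{2} + x^{2}} \, dx = - \frac{\pi}{2 a}.$$

Differentiating under the integral sign with respect to $a$,
$$\frac{dJ}{da} = \int_{0}^{\infty} \frac{2 a}{\left(a^{2} + x^{2}\right)^{2}} \, dx = \frac{\pi}{2 a^{2}},$$
so $\int_{0}^{\infty} - \frac{1}{\left(a^{2} + x^{2}\right)^{2}} \, dx = - \frac{\pi}{4 a^{3}}$.

Setting $a = \frac{3}{5}$:
$$I = - \frac{125 \pi}{108}.$$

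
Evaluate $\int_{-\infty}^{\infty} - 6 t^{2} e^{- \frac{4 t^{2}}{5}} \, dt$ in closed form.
$- \frac{15 \sqrt{5} \sqrt{\pi}}{8}$

Consider the simpler parametrised integral
$$J(a) = \int_{-\infty}^{\infty} - 6 e^{- a t^{2}} \, dt = - \frac{6 \sqrt{\pi}}{\sqrt{a}}.$$

Differentiating under the integral sign brings down a factor of $(-t^2)$:
$$\frac{dJ}{da} = \int_{-\infty}^{\infty} 6 t^{2} e^{- a t^{2}} \, dt = \frac{3 \sqrt{\pi}}{a^{\frac{3}{2}}}.$$

The integral on the left is $-I$, so $I = - \frac{3 \sqrt{\pi}}{a^{\frac{3}{2}}}$.

Setting $a = \frac{4}{5}$:
$$I = - \frac{15 \sqrt{5} \sqrt{\pi}}{8}.$$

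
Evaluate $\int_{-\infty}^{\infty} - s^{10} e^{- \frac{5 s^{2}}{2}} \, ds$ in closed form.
$- \frac{189 \sqrt{10} \sqrt{\pi}}{3125}$

Consider the simpler parametrised integral
$$J(a) = \int_{-\infty}^{\infty} - e^{- a s^{2}} \, ds = - \frac{\sqrt{\pi}}{\sqrt{a}}.$$

Differentiating under the integral sign brings down a factor of $(-s^2)$:
$$\frac{dJ}{da} = \int_{-\infty}^{\infty} s^{2} e^{- a s^{2}} \, ds = \frac{\sqrt{\pi}}{2 a^{\frac{3}{2}}}.$$

Repeating $5$ times in total — each differentiation brings down another $(-s^2)$ — gives
$$\frac{d^{5}J}{da^{5}} = \int_{-\infty}^{\infty} s^{10} e^{- a s^{2}} \, ds = \frac{945 \sqrt{\pi}}{32 a^{\frac{11}{2}}},$$
and the integrand here is $(-1)^{5}$ times the target integrand, so $I = (-1)^{5}\,\frac{d^{5}J}{da^{5}} = - \frac{945 \sqrt{\pi}}{32 a^{\frac{11}{2}}}$.

Setting $a = \frac{5}{2}$:
$$I = - \frac{189 \sqrt{10} \sqrt{\pi}}{3125}.$$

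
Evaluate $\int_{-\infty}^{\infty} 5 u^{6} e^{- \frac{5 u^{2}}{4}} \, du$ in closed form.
$\frac{48 \sqrt{5} \sqrt{\pi}}{25}$

Start from the elementary integral
$$J(a) = \int_{-\infty}^{\infty} 5 e^{- a u^{2}} \, du = \frac{5 \sqrt{\pi}}{\sqrt{a}}.$$

Differentiating under the integral sign brings down a factor of $(-u^2)$:
$$\frac{dJ}{da} = \int_{-\infty}^{\infty} - 5 u^{2} e^{- a u^{2}} \, du = - \frac{5 \sqrt{\pi}}{2 a^{\frac{3}{2}}}.$$

Repeating $3$ times in total — each differentiation brings down another $(-u^2)$ — gives
$$\frac{d^{3}J}{da^{3}} = \int_{-\infty}^{\infty} - 5 u^{6} e^{- a u^{2}} \, du = - \frac{75 \sqrt{\pi}}{8 a^{\frac{7}{2}}},$$
and the integrand here is $(-1)^{3}$ times the target integrand, so $I = (-1)^{3}\,\frac{d^{3}J}{da^{3}} = \frac{75 \sqrt{\pi}}{8 a^{\frac{7}{2}}}$.

Setting $a = \frac{5}{4}$:
$$I = \frac{48 \sqrt{5} \sqrt{\pi}}{25}.$$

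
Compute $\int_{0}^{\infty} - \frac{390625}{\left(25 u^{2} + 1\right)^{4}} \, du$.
$- \frac{390625 \pi}{32}$

Begin with the known result
$$J(a) = \int_{0}^{\infty} - \frac{1}{a^{2} + u^{2}} \, du = - \frac{\pi}{2 a}.$$

Differentiating under the integral sign with respect to $a$,
$$\frac{dJ}{da} = \int_{0}^{\infty} \frac{2 a}{\left(a^{2} + u^{2}\right)^{2}} \, du = \frac{\pi}{2 a^{2}},$$
so $\int_{0}^{\infty} - \frac{1}{\left(a^{2} + u^{2}\right)^{2}} \, du = - \frac{\pi}{4 a^{3}}$.

Repeating — each differentiation of $1/(u^2+a^2)^j$ produces $-2ja/(u^2+a^2)^{j+1}$ — and dividing through by $-2ja$ at each step yields, after $3$ differentiations in total,
$$\int_{0}^{\infty} - \frac{1}{\left(a^{2} + u^{2}\right)^{4}} \, du = - \frac{5 \pi}{32 a^{7}}.$$

Setting $a = \frac{1}{5}$:
$$I = - \frac{390625 \pi}{32}.$$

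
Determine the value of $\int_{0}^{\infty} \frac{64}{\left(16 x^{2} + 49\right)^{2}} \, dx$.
$\frac{4 \pi}{343}$

Start from the standard arctangent integral
$$J(a) = \int_{0}^{\infty} \frac{1}{4 \left(a^{2} + x^{2}\right)} \, dx = \frac{\pi}{8 a}.$$

Differentiating under the integral sign with respect to $a$,
$$\frac{dJ}{da} = \int_{0}^{\infty} - \frac{a}{2 \left(a^{2} + x^{2}\right)^{2}} \, dx = - \frac{\pi}{8 a^{2}},$$
so $\int_{0}^{\infty} \frac{1}{4 \left(a^{2} + x^{2}\right)^{2}} \, dx = \frac{\pi}{16 a^{3}}$.

Setting $a = \frac{7}{4}$:
$$I = \frac{4 \pi}{343}.$$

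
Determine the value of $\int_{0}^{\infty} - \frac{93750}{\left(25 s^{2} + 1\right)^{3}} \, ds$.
$- \frac{28125 \pi}{8}$

Begin with the known result
$$J(a) = \int_{0}^{\infty} - \frac{6}{a^{2} + s^{2}} \, ds = - \frac{3 \pi}{a}.$$

Differentiating under the integral sign with respect to $a$,
$$\frac{dJ}{da} = \int_{0}^{\infty} \frac{12 a}{\left(a^{2} + s^{2}\right)^{2}} \, ds = \frac{3 \pi}{a^{2}},$$
so $\int_{0}^{\infty} - \frac{6}{\left(a^{2} + s^{2}\right)^{2}} \, ds = - \frac{3 \pi}{2 a^{3}}$.

Repeating — each differentiation of $1/(s^2+a^2)^j$ produces $-2ja/(s^2+a^2)^{j+1}$ — and dividing through by $-2ja$ at each step yields, after $2$ differentiations in total,
$$\int_{0}^{\infty} - \frac{6}{\left(a^{2} + s^{2}\right)^{3}} \, ds = - \frac{9 \pi}{8 a^{5}}.$$

Setting $a = \frac{1}{5}$:
$$I = - \frac{28125 \pi}{8}.$$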